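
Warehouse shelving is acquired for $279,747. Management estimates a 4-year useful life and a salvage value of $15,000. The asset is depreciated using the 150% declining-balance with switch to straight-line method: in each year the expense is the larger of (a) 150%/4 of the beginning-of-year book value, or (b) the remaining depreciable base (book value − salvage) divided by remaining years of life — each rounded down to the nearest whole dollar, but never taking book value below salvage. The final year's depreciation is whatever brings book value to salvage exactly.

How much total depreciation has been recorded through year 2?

$170,470

Depreciable base = $279,747 − $15,000 = $264,747.
Year 1: DB = ⌊$279,747 × 150%/4⌋ = $104,905; SL = ⌊$264,747/4⌋ = $66,186 → take DB $104,905. Book value $174,842.
Year 2: DB = ⌊$174,842 × 150%/4⌋ = $65,565; SL = ⌊$159,842/3⌋ = $53,280 → take DB $65,565. Book value $109,277.
Accumulated through year 2 = $279,747 − $109,277 = $170,470.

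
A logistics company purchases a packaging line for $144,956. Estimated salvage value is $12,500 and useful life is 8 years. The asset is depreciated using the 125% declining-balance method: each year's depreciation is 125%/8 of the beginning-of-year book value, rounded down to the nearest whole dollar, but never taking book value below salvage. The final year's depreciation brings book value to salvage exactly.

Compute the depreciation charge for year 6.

Depreciable base = $144,956 − $12,500 = $132,456.
Year 1: ⌊$144,956 × 125%/8⌋ = $22,649. Book value $122,307.
Year 2: ⌊$122,307 × 125%/8⌋ = $19,110. Book value $103,197.
Year 3: ⌊$103,197 × 125%/8⌋ = $16,124. Book value $87,073.
Year 4: ⌊$87,073 × 125%/8⌋ = $13,605. Book value $73,468.
Year 5: ⌊$73,468 × 125%/8⌋ = $11,479. Book value $61,989.
Year 6: ⌊$61,989 × 125%/8⌋ = $9,685. Book value $52,304.

$9,685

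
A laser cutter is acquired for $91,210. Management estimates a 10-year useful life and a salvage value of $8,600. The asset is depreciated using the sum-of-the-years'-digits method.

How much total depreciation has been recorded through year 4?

$51,068

Depreciable base = $91,210 − $8,600 = $82,610.
Sum of the years' digits = 10+9+8+7+6+5+4+3+2+1 = 55.
Year 1: $82,610 × 10/55 = $15,020. Book value $76,190.
Year 2: $82,610 × 9/55 = $13,518. Book value $62,672.
Year 3: $82,610 × 8/55 = $12,016. Book value $50,656.
Year 4: $82,610 × 7/55 = $10,514. Book value $40,142.
Accumulated through year 4 = $91,210 − $40,142 = $51,068.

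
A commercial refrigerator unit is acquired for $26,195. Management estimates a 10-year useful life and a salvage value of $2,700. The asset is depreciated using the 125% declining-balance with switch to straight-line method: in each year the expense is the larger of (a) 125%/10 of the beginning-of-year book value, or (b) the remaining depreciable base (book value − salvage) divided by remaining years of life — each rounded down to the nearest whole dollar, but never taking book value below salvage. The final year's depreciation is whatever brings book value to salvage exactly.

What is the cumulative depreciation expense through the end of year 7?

Depreciable base = $26,195 − $2,700 = $23,495.
Year 1: DB = ⌊$26,195 × 125%/10⌋ = $3,274; SL = ⌊$23,495/10⌋ = $2,349 → take DB $3,274. Book value $22,921.
Year 2: DB = ⌊$22,921 × 125%/10⌋ = $2,865; SL = ⌊$20,221/9⌋ = $2,246 → take DB $2,865. Book value $20,056.
Year 3: DB = ⌊$20,056 × 125%/10⌋ = $2,507; SL = ⌊$17,356/8⌋ = $2,169 → take DB $2,507. Book value $17,549.
Year 4: DB = ⌊$17,549 × 125%/10⌋ = $2,193; SL = ⌊$14,849/7⌋ = $2,121 → take DB $2,193. Book value $15,356.
Year 5: DB = ⌊$15,356 × 125%/10⌋ = $1,919; SL = ⌊$12,656/6⌋ = $2,109 → take SL $2,109. Book value $13,247.
Year 6: DB = ⌊$13,247 × 125%/10⌋ = $1,655; SL = ⌊$10,547/5⌋ = $2,109 → take SL $2,109. Book value $11,138.
Year 7: DB = ⌊$11,138 × 125%/10⌋ = $1,392; SL = ⌊$8,438/4⌋ = $2,109 → take SL $2,109. Book value $9,029.
Accumulated through year 7 = $26,195 − $9,029 = $17,166.

$17,166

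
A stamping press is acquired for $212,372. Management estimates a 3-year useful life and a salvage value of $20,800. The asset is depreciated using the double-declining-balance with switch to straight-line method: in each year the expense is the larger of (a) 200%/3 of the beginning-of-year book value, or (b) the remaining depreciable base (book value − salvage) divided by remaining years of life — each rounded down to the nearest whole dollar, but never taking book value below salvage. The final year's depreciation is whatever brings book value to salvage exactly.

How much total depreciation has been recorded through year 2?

$188,775

Depreciable base = $212,372 − $20,800 = $191,572.
Year 1: DB = ⌊$212,372 × 200%/3⌋ = $141,581; SL = ⌊$191,572/3⌋ = $63,857 → take DB $141,581. Book value $70,791.
Year 2: DB = ⌊$70,791 × 200%/3⌋ = $47,194; SL = ⌊$49,991/2⌋ = $24,995 → take DB $47,194. Book value $23,597.
Accumulated through year 2 = $212,372 − $23,597 = $188,775.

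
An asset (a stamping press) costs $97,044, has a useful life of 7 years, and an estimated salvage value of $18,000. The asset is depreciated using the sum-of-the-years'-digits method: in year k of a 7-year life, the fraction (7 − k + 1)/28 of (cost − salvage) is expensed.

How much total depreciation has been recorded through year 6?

Depreciable base = $97,044 − $18,000 = $79,044.
Sum of the years' digits = 7+6+5+4+3+2+1 = 28.
Year 1: $79,044 × 7/28 = $19,761. Book value $77,283.
Year 2: $79,044 × 6/28 = $16,938. Book value $60,345.
Year 3: $79,044 × 5/28 = $14,115. Book value $46,230.
Year 4: $79,044 × 4/28 = $11,292. Book value $34,938.
Year 5: $79,044 × 3/28 = $8,469. Book value $26,469.
Year 6: $79,044 × 2/28 = $5,646. Book value $20,823.
Accumulated through year 6 = $97,044 − $20,823 = $76,221.

$76,221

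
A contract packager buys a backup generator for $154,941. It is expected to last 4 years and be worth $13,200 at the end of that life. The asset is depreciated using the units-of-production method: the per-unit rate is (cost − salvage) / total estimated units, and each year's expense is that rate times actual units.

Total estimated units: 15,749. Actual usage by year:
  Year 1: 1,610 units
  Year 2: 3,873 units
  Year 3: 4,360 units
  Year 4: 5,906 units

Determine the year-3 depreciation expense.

Depreciable base = $154,941 − $13,200 = $141,741.
Rate = $141,741 / 15,749 units = $9 per unit.
Year 1: 1,610 × $9 = $14,490. Book value $140,451.
Year 2: 3,873 × $9 = $34,857. Book value $105,594.
Year 3: 4,360 × $9 = $39,240. Book value $66,354.

$39,240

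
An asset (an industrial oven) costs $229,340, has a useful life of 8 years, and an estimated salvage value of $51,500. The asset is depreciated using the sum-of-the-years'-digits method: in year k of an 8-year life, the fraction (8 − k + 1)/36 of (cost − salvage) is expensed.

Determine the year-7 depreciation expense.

$9,880

Depreciable base = $229,340 − $51,500 = $177,840.
Sum of the years' digits = 8+7+6+5+4+3+2+1 = 36.
Year 1: $177,840 × 8/36 = $39,520. Book value $189,820.
Year 2: $177,840 × 7/36 = $34,580. Book value $155,240.
Year 3: $177,840 × 6/36 = $29,640. Book value $125,600.
Year 4: $177,840 × 5/36 = $24,700. Book value $100,900.
Year 5: $177,840 × 4/36 = $19,760. Book value $81,140.
Year 6: $177,840 × 3/36 = $14,820. Book value $66,320.
Year 7: $177,840 × 2/36 = $9,880. Book value $56,440.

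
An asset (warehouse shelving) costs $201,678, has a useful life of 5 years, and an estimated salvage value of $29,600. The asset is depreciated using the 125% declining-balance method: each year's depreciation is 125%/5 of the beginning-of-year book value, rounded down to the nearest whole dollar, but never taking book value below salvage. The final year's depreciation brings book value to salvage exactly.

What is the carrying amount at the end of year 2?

$113,445

Depreciable base = $201,678 − $29,600 = $172,078.
Year 1: ⌊$201,678 × 125%/5⌋ = $50,419. Book value $151,259.
Year 2: ⌊$151,259 × 125%/5⌋ = $37,814. Book value $113,445.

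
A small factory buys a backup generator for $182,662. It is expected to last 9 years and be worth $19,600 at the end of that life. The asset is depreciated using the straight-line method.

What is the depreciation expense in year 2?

Depreciable base = $182,662 − $19,600 = $163,062.
Annual expense = $163,062 / 9 = $18,118.

$18,118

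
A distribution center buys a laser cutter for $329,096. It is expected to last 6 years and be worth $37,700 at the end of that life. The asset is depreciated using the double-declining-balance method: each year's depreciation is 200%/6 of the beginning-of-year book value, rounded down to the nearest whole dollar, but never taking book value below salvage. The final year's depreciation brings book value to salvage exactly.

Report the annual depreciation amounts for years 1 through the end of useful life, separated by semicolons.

$109,698; $73,132; $48,755; $32,503; $21,669; $5,639

Depreciable base = $329,096 − $37,700 = $291,396.
Year 1: ⌊$329,096 × 200%/6⌋ = $109,698. Book value $219,398.
Year 2: ⌊$219,398 × 200%/6⌋ = $73,132. Book value $146,266.
Year 3: ⌊$146,266 × 200%/6⌋ = $48,755. Book value $97,511.
Year 4: ⌊$97,511 × 200%/6⌋ = $32,503. Book value $65,008.
Year 5: ⌊$65,008 × 200%/6⌋ = $21,669. Book value $43,339.
Year 6 (final): $43,339 − $37,700 = $5,639. Book value $37,700.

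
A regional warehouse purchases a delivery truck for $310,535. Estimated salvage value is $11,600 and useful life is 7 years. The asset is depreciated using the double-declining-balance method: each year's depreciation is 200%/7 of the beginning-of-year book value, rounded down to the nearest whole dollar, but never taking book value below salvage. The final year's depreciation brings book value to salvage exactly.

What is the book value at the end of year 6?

$41,243

Depreciable base = $310,535 − $11,600 = $298,935.
Year 1: ⌊$310,535 × 200%/7⌋ = $88,724. Book value $221,811.
Year 2: ⌊$221,811 × 200%/7⌋ = $63,374. Book value $158,437.
Year 3: ⌊$158,437 × 200%/7⌋ = $45,267. Book value $113,170.
Year 4: ⌊$113,170 × 200%/7⌋ = $32,334. Book value $80,836.
Year 5: ⌊$80,836 × 200%/7⌋ = $23,096. Book value $57,740.
Year 6: ⌊$57,740 × 200%/7⌋ = $16,497. Book value $41,243.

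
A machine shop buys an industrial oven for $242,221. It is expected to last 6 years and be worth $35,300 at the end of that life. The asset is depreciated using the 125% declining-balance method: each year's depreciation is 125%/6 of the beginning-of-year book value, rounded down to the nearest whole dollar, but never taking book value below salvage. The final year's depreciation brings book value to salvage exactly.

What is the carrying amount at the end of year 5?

Depreciable base = $242,221 − $35,300 = $206,921.
Year 1: ⌊$242,221 × 125%/6⌋ = $50,462. Book value $191,759.
Year 2: ⌊$191,759 × 125%/6⌋ = $39,949. Book value $151,810.
Year 3: ⌊$151,810 × 125%/6⌋ = $31,627. Book value $120,183.
Year 4: ⌊$120,183 × 125%/6⌋ = $25,038. Book value $95,145.
Year 5: ⌊$95,145 × 125%/6⌋ = $19,821. Book value $75,324.

$75,324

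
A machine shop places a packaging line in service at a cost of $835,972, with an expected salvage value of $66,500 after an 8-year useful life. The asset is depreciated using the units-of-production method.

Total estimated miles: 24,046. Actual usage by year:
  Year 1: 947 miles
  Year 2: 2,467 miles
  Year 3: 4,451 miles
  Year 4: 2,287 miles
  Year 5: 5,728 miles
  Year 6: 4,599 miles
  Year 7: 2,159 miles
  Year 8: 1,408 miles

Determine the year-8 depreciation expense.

$45,056

Depreciable base = $835,972 − $66,500 = $769,472.
Rate = $769,472 / 24,046 miles = $32 per mile.
Year 1: 947 × $32 = $30,304. Book value $805,668.
Year 2: 2,467 × $32 = $78,944. Book value $726,724.
Year 3: 4,451 × $32 = $142,432. Book value $584,292.
Year 4: 2,287 × $32 = $73,184. Book value $511,108.
Year 5: 5,728 × $32 = $183,296. Book value $327,812.
Year 6: 4,599 × $32 = $147,168. Book value $180,644.
Year 7: 2,159 × $32 = $69,088. Book value $111,556.
Year 8: 1,408 × $32 = $45,056. Book value $66,500.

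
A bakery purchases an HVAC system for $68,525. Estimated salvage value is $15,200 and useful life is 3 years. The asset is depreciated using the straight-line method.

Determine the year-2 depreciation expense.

Depreciable base = $68,525 − $15,200 = $53,325.
Annual expense = $53,325 / 3 = $17,775.

$17,775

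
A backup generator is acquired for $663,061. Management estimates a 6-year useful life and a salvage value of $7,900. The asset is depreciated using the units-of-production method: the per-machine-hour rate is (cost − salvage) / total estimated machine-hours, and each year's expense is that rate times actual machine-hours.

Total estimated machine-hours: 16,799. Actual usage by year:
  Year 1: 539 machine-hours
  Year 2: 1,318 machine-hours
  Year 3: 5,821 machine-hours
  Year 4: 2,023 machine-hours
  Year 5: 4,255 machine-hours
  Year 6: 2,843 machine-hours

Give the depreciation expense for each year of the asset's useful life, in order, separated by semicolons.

Depreciable base = $663,061 − $7,900 = $655,161.
Rate = $655,161 / 16,799 machine-hours = $39 per machine-hour.
Year 1: 539 × $39 = $21,021. Book value $642,040.
Year 2: 1,318 × $39 = $51,402. Book value $590,638.
Year 3: 5,821 × $39 = $227,019. Book value $363,619.
Year 4: 2,023 × $39 = $78,897. Book value $284,722.
Year 5: 4,255 × $39 = $165,945. Book value $118,777.
Year 6: 2,843 × $39 = $110,877. Book value $7,900.

$21,021; $51,402; $227,019; $78,897; $165,945; $110,877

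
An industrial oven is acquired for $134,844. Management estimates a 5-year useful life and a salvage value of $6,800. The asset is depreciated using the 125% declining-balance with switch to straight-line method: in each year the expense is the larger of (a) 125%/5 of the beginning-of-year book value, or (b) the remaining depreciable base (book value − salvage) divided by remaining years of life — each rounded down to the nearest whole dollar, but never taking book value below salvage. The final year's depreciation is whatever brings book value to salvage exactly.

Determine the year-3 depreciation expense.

$23,016

Depreciable base = $134,844 − $6,800 = $128,044.
Year 1: DB = ⌊$134,844 × 125%/5⌋ = $33,711; SL = ⌊$128,044/5⌋ = $25,608 → take DB $33,711. Book value $101,133.
Year 2: DB = ⌊$101,133 × 125%/5⌋ = $25,283; SL = ⌊$94,333/4⌋ = $23,583 → take DB $25,283. Book value $75,850.
Year 3: DB = ⌊$75,850 × 125%/5⌋ = $18,962; SL = ⌊$69,050/3⌋ = $23,016 → take SL $23,016. Book value $52,834.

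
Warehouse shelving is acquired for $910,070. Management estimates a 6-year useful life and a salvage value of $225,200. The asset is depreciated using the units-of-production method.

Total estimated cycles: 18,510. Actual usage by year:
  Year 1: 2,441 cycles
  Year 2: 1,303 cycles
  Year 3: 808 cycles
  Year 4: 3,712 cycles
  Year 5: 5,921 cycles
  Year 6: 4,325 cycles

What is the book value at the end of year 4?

Depreciable base = $910,070 − $225,200 = $684,870.
Rate = $684,870 / 18,510 cycles = $37 per cycle.
Year 1: 2,441 × $37 = $90,317. Book value $819,753.
Year 2: 1,303 × $37 = $48,211. Book value $771,542.
Year 3: 808 × $37 = $29,896. Book value $741,646.
Year 4: 3,712 × $37 = $137,344. Book value $604,302.

$604,302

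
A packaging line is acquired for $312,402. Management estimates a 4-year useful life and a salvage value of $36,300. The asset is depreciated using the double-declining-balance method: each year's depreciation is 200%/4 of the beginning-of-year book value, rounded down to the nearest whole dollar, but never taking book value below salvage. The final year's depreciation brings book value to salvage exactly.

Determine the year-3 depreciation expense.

Depreciable base = $312,402 − $36,300 = $276,102.
Year 1: ⌊$312,402 × 200%/4⌋ = $156,201. Book value $156,201.
Year 2: ⌊$156,201 × 200%/4⌋ = $78,100. Book value $78,101.
Year 3: ⌊$78,101 × 200%/4⌋ = $39,050. Book value $39,051.

$39,050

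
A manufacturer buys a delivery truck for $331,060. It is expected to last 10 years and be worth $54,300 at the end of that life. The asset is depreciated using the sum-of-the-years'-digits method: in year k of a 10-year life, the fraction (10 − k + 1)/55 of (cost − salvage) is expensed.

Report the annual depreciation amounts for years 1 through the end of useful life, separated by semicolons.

Depreciable base = $331,060 − $54,300 = $276,760.
Sum of the years' digits = 10+9+8+7+6+5+4+3+2+1 = 55.
Year 1: $276,760 × 10/55 = $50,320. Book value $280,740.
Year 2: $276,760 × 9/55 = $45,288. Book value $235,452.
Year 3: $276,760 × 8/55 = $40,256. Book value $195,196.
Year 4: $276,760 × 7/55 = $35,224. Book value $159,972.
Year 5: $276,760 × 6/55 = $30,192. Book value $129,780.
Year 6: $276,760 × 5/55 = $25,160. Book value $104,620.
Year 7: $276,760 × 4/55 = $20,128. Book value $84,492.
Year 8: $276,760 × 3/55 = $15,096. Book value $69,396.
Year 9: $276,760 × 2/55 = $10,064. Book value $59,332.
Year 10: $276,760 × 1/55 = $5,032. Book value $54,300.

$50,320; $45,288; $40,256; $35,224; $30,192; $25,160; $20,128; $15,096; $10,064; $5,032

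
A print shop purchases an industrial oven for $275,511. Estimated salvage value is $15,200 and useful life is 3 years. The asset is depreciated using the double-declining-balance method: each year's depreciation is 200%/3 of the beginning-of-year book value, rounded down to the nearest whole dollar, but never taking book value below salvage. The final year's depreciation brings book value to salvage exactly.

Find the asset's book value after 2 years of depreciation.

$30,613

Depreciable base = $275,511 − $15,200 = $260,311.
Year 1: ⌊$275,511 × 200%/3⌋ = $183,674. Book value $91,837.
Year 2: ⌊$91,837 × 200%/3⌋ = $61,224. Book value $30,613.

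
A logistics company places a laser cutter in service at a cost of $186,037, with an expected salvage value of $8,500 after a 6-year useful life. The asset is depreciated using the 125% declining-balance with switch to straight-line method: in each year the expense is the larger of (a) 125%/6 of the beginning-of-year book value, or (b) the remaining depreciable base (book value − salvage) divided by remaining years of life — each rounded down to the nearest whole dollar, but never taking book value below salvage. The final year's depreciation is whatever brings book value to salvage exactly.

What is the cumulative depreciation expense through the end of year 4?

Depreciable base = $186,037 − $8,500 = $177,537.
Year 1: DB = ⌊$186,037 × 125%/6⌋ = $38,757; SL = ⌊$177,537/6⌋ = $29,589 → take DB $38,757. Book value $147,280.
Year 2: DB = ⌊$147,280 × 125%/6⌋ = $30,683; SL = ⌊$138,780/5⌋ = $27,756 → take DB $30,683. Book value $116,597.
Year 3: DB = ⌊$116,597 × 125%/6⌋ = $24,291; SL = ⌊$108,097/4⌋ = $27,024 → take SL $27,024. Book value $89,573.
Year 4: DB = ⌊$89,573 × 125%/6⌋ = $18,661; SL = ⌊$81,073/3⌋ = $27,024 → take SL $27,024. Book value $62,549.
Accumulated through year 4 = $186,037 − $62,549 = $123,488.

$123,488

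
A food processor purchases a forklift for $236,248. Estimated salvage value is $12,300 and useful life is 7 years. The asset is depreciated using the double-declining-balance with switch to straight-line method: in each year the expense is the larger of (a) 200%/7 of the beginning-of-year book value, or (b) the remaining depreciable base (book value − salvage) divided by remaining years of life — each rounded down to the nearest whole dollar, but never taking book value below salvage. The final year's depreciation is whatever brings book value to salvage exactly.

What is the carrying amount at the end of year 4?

$61,498

Depreciable base = $236,248 − $12,300 = $223,948.
Year 1: DB = ⌊$236,248 × 200%/7⌋ = $67,499; SL = ⌊$223,948/7⌋ = $31,992 → take DB $67,499. Book value $168,749.
Year 2: DB = ⌊$168,749 × 200%/7⌋ = $48,214; SL = ⌊$156,449/6⌋ = $26,074 → take DB $48,214. Book value $120,535.
Year 3: DB = ⌊$120,535 × 200%/7⌋ = $34,438; SL = ⌊$108,235/5⌋ = $21,647 → take DB $34,438. Book value $86,097.
Year 4: DB = ⌊$86,097 × 200%/7⌋ = $24,599; SL = ⌊$73,797/4⌋ = $18,449 → take DB $24,599. Book value $61,498.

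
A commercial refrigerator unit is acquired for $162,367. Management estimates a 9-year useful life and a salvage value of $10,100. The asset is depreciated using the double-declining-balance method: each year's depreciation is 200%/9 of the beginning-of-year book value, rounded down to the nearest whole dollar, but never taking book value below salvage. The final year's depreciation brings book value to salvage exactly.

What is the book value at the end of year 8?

$21,746

Depreciable base = $162,367 − $10,100 = $152,267.
Year 1: ⌊$162,367 × 200%/9⌋ = $36,081. Book value $126,286.
Year 2: ⌊$126,286 × 200%/9⌋ = $28,063. Book value $98,223.
Year 3: ⌊$98,223 × 200%/9⌋ = $21,827. Book value $76,396.
Year 4: ⌊$76,396 × 200%/9⌋ = $16,976. Book value $59,420.
Year 5: ⌊$59,420 × 200%/9⌋ = $13,204. Book value $46,216.
Year 6: ⌊$46,216 × 200%/9⌋ = $10,270. Book value $35,946.
Year 7: ⌊$35,946 × 200%/9⌋ = $7,988. Book value $27,958.
Year 8: ⌊$27,958 × 200%/9⌋ = $6,212. Book value $21,746.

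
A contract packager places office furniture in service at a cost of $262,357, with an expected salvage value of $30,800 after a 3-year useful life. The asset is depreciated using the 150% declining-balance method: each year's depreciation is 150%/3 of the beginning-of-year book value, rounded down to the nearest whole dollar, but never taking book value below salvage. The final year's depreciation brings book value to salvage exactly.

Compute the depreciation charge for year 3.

$34,790

Depreciable base = $262,357 − $30,800 = $231,557.
Year 1: ⌊$262,357 × 150%/3⌋ = $131,178. Book value $131,179.
Year 2: ⌊$131,179 × 150%/3⌋ = $65,589. Book value $65,590.
Year 3 (final): $65,590 − $30,800 = $34,790. Book value $30,800.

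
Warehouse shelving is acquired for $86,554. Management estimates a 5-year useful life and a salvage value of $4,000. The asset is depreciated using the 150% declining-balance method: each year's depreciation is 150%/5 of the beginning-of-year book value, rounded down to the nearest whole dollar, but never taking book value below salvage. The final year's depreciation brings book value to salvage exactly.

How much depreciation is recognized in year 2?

$18,176

Depreciable base = $86,554 − $4,000 = $82,554.
Year 1: ⌊$86,554 × 150%/5⌋ = $25,966. Book value $60,588.
Year 2: ⌊$60,588 × 150%/5⌋ = $18,176. Book value $42,412.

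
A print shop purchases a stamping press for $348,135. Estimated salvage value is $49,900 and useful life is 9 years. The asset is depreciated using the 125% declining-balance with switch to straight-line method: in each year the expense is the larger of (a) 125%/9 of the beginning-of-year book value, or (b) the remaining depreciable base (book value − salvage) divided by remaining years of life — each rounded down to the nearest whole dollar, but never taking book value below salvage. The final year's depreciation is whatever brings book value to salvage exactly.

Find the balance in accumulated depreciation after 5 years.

$185,019

Depreciable base = $348,135 − $49,900 = $298,235.
Year 1: DB = ⌊$348,135 × 125%/9⌋ = $48,352; SL = ⌊$298,235/9⌋ = $33,137 → take DB $48,352. Book value $299,783.
Year 2: DB = ⌊$299,783 × 125%/9⌋ = $41,636; SL = ⌊$249,883/8⌋ = $31,235 → take DB $41,636. Book value $258,147.
Year 3: DB = ⌊$258,147 × 125%/9⌋ = $35,853; SL = ⌊$208,247/7⌋ = $29,749 → take DB $35,853. Book value $222,294.
Year 4: DB = ⌊$222,294 × 125%/9⌋ = $30,874; SL = ⌊$172,394/6⌋ = $28,732 → take DB $30,874. Book value $191,420.
Year 5: DB = ⌊$191,420 × 125%/9⌋ = $26,586; SL = ⌊$141,520/5⌋ = $28,304 → take SL $28,304. Book value $163,116.
Accumulated through year 5 = $348,135 − $163,116 = $185,019.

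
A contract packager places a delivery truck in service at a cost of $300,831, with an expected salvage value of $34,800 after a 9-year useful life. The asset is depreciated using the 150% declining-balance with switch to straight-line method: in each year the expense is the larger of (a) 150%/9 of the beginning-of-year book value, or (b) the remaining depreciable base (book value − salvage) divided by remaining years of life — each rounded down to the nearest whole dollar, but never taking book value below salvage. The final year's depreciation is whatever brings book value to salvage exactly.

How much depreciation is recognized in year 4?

Depreciable base = $300,831 − $34,800 = $266,031.
Year 1: DB = ⌊$300,831 × 150%/9⌋ = $50,138; SL = ⌊$266,031/9⌋ = $29,559 → take DB $50,138. Book value $250,693.
Year 2: DB = ⌊$250,693 × 150%/9⌋ = $41,782; SL = ⌊$215,893/8⌋ = $26,986 → take DB $41,782. Book value $208,911.
Year 3: DB = ⌊$208,911 × 150%/9⌋ = $34,818; SL = ⌊$174,111/7⌋ = $24,873 → take DB $34,818. Book value $174,093.
Year 4: DB = ⌊$174,093 × 150%/9⌋ = $29,015; SL = ⌊$139,293/6⌋ = $23,215 → take DB $29,015. Book value $145,078.

$29,015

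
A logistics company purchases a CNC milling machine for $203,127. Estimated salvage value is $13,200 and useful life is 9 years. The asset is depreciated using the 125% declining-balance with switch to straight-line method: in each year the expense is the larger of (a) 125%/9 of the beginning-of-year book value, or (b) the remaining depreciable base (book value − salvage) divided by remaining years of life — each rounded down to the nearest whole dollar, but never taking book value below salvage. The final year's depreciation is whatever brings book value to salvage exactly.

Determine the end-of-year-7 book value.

$52,035

Depreciable base = $203,127 − $13,200 = $189,927.
Year 1: DB = ⌊$203,127 × 125%/9⌋ = $28,212; SL = ⌊$189,927/9⌋ = $21,103 → take DB $28,212. Book value $174,915.
Year 2: DB = ⌊$174,915 × 125%/9⌋ = $24,293; SL = ⌊$161,715/8⌋ = $20,214 → take DB $24,293. Book value $150,622.
Year 3: DB = ⌊$150,622 × 125%/9⌋ = $20,919; SL = ⌊$137,422/7⌋ = $19,631 → take DB $20,919. Book value $129,703.
Year 4: DB = ⌊$129,703 × 125%/9⌋ = $18,014; SL = ⌊$116,503/6⌋ = $19,417 → take SL $19,417. Book value $110,286.
Year 5: DB = ⌊$110,286 × 125%/9⌋ = $15,317; SL = ⌊$97,086/5⌋ = $19,417 → take SL $19,417. Book value $90,869.
Year 6: DB = ⌊$90,869 × 125%/9⌋ = $12,620; SL = ⌊$77,669/4⌋ = $19,417 → take SL $19,417. Book value $71,452.
Year 7: DB = ⌊$71,452 × 125%/9⌋ = $9,923; SL = ⌊$58,252/3⌋ = $19,417 → take SL $19,417. Book value $52,035.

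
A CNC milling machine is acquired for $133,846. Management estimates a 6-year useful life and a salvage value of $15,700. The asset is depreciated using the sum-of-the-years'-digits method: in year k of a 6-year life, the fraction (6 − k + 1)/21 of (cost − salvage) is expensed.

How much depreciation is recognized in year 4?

$16,878

Depreciable base = $133,846 − $15,700 = $118,146.
Sum of the years' digits = 6+5+4+3+2+1 = 21.
Year 1: $118,146 × 6/21 = $33,756. Book value $100,090.
Year 2: $118,146 × 5/21 = $28,130. Book value $71,960.
Year 3: $118,146 × 4/21 = $22,504. Book value $49,456.
Year 4: $118,146 × 3/21 = $16,878. Book value $32,578.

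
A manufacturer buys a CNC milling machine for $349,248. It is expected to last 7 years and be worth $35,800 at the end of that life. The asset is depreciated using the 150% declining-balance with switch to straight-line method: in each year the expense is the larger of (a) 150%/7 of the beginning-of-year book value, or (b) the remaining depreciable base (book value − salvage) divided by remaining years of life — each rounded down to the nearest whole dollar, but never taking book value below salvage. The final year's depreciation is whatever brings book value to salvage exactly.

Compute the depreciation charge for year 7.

$32,436

Depreciable base = $349,248 − $35,800 = $313,448.
Year 1: DB = ⌊$349,248 × 150%/7⌋ = $74,838; SL = ⌊$313,448/7⌋ = $44,778 → take DB $74,838. Book value $274,410.
Year 2: DB = ⌊$274,410 × 150%/7⌋ = $58,802; SL = ⌊$238,610/6⌋ = $39,768 → take DB $58,802. Book value $215,608.
Year 3: DB = ⌊$215,608 × 150%/7⌋ = $46,201; SL = ⌊$179,808/5⌋ = $35,961 → take DB $46,201. Book value $169,407.
Year 4: DB = ⌊$169,407 × 150%/7⌋ = $36,301; SL = ⌊$133,607/4⌋ = $33,401 → take DB $36,301. Book value $133,106.
Year 5: DB = ⌊$133,106 × 150%/7⌋ = $28,522; SL = ⌊$97,306/3⌋ = $32,435 → take SL $32,435. Book value $100,671.
Year 6: DB = ⌊$100,671 × 150%/7⌋ = $21,572; SL = ⌊$64,871/2⌋ = $32,435 → take SL $32,435. Book value $68,236.
Year 7 (final): $68,236 − $35,800 = $32,436. Book value $35,800.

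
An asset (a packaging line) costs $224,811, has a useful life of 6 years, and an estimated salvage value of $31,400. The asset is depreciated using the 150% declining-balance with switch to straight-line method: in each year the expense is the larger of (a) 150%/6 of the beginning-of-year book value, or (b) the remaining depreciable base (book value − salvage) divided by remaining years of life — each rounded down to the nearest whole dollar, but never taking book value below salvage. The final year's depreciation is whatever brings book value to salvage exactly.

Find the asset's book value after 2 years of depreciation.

Depreciable base = $224,811 − $31,400 = $193,411.
Year 1: DB = ⌊$224,811 × 150%/6⌋ = $56,202; SL = ⌊$193,411/6⌋ = $32,235 → take DB $56,202. Book value $168,609.
Year 2: DB = ⌊$168,609 × 150%/6⌋ = $42,152; SL = ⌊$137,209/5⌋ = $27,441 → take DB $42,152. Book value $126,457.

$126,457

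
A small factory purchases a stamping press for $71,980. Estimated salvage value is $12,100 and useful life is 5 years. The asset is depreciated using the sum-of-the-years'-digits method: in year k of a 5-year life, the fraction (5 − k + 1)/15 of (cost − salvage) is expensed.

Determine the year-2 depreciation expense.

$15,968

Depreciable base = $71,980 − $12,100 = $59,880.
Sum of the years' digits = 5+4+3+2+1 = 15.
Year 1: $59,880 × 5/15 = $19,960. Book value $52,020.
Year 2: $59,880 × 4/15 = $15,968. Book value $36,052.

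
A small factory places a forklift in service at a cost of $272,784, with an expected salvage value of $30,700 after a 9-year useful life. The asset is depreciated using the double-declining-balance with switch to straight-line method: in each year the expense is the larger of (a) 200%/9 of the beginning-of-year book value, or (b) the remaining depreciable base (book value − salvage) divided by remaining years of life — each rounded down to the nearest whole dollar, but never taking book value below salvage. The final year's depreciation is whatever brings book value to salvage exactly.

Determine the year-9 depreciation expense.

$5,833

Depreciable base = $272,784 − $30,700 = $242,084.
Year 1: DB = ⌊$272,784 × 200%/9⌋ = $60,618; SL = ⌊$242,084/9⌋ = $26,898 → take DB $60,618. Book value $212,166.
Year 2: DB = ⌊$212,166 × 200%/9⌋ = $47,148; SL = ⌊$181,466/8⌋ = $22,683 → take DB $47,148. Book value $165,018.
Year 3: DB = ⌊$165,018 × 200%/9⌋ = $36,670; SL = ⌊$134,318/7⌋ = $19,188 → take DB $36,670. Book value $128,348.
Year 4: DB = ⌊$128,348 × 200%/9⌋ = $28,521; SL = ⌊$97,648/6⌋ = $16,274 → take DB $28,521. Book value $99,827.
Year 5: DB = ⌊$99,827 × 200%/9⌋ = $22,183; SL = ⌊$69,127/5⌋ = $13,825 → take DB $22,183. Book value $77,644.
Year 6: DB = ⌊$77,644 × 200%/9⌋ = $17,254; SL = ⌊$46,944/4⌋ = $11,736 → take DB $17,254. Book value $60,390.
Year 7: DB = ⌊$60,390 × 200%/9⌋ = $13,420; SL = ⌊$29,690/3⌋ = $9,896 → take DB $13,420. Book value $46,970.
Year 8: DB = ⌊$46,970 × 200%/9⌋ = $10,437; SL = ⌊$16,270/2⌋ = $8,135 → take DB $10,437. Book value $36,533.
Year 9 (final): $36,533 − $30,700 = $5,833. Book value $30,700.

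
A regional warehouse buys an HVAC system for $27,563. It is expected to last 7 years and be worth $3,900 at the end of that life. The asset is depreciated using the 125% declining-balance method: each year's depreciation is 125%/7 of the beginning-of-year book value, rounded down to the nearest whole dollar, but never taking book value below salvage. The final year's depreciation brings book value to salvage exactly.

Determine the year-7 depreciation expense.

Depreciable base = $27,563 − $3,900 = $23,663.
Year 1: ⌊$27,563 × 125%/7⌋ = $4,921. Book value $22,642.
Year 2: ⌊$22,642 × 125%/7⌋ = $4,043. Book value $18,599.
Year 3: ⌊$18,599 × 125%/7⌋ = $3,321. Book value $15,278.
Year 4: ⌊$15,278 × 125%/7⌋ = $2,728. Book value $12,550.
Year 5: ⌊$12,550 × 125%/7⌋ = $2,241. Book value $10,309.
Year 6: ⌊$10,309 × 125%/7⌋ = $1,840. Book value $8,469.
Year 7 (final): $8,469 − $3,900 = $4,569. Book value $3,900.

$4,569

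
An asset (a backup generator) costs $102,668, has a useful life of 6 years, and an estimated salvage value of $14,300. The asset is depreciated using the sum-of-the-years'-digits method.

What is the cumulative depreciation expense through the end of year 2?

Depreciable base = $102,668 − $14,300 = $88,368.
Sum of the years' digits = 6+5+4+3+2+1 = 21.
Year 1: $88,368 × 6/21 = $25,248. Book value $77,420.
Year 2: $88,368 × 5/21 = $21,040. Book value $56,380.
Accumulated through year 2 = $102,668 − $56,380 = $46,288.

$46,288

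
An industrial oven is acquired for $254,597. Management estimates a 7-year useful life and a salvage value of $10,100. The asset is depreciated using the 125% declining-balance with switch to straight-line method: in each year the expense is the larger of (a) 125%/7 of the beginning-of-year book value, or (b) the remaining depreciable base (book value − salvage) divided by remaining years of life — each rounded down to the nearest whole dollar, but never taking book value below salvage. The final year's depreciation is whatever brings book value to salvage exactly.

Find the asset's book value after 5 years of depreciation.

$74,776

Depreciable base = $254,597 − $10,100 = $244,497.
Year 1: DB = ⌊$254,597 × 125%/7⌋ = $45,463; SL = ⌊$244,497/7⌋ = $34,928 → take DB $45,463. Book value $209,134.
Year 2: DB = ⌊$209,134 × 125%/7⌋ = $37,345; SL = ⌊$199,034/6⌋ = $33,172 → take DB $37,345. Book value $171,789.
Year 3: DB = ⌊$171,789 × 125%/7⌋ = $30,676; SL = ⌊$161,689/5⌋ = $32,337 → take SL $32,337. Book value $139,452.
Year 4: DB = ⌊$139,452 × 125%/7⌋ = $24,902; SL = ⌊$129,352/4⌋ = $32,338 → take SL $32,338. Book value $107,114.
Year 5: DB = ⌊$107,114 × 125%/7⌋ = $19,127; SL = ⌊$97,014/3⌋ = $32,338 → take SL $32,338. Book value $74,776.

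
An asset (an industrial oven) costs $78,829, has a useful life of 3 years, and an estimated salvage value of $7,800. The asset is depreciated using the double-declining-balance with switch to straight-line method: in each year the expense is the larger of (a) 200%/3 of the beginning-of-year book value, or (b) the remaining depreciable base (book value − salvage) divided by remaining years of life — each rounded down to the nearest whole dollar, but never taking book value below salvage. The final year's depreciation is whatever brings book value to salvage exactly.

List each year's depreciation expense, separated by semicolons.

Depreciable base = $78,829 − $7,800 = $71,029.
Year 1: DB = ⌊$78,829 × 200%/3⌋ = $52,552; SL = ⌊$71,029/3⌋ = $23,676 → take DB $52,552. Book value $26,277.
Year 2: DB = ⌊$26,277 × 200%/3⌋ = $17,518; SL = ⌊$18,477/2⌋ = $9,238 → take DB $17,518. Book value $8,759.
Year 3 (final): $8,759 − $7,800 = $959. Book value $7,800.

$52,552; $17,518; $959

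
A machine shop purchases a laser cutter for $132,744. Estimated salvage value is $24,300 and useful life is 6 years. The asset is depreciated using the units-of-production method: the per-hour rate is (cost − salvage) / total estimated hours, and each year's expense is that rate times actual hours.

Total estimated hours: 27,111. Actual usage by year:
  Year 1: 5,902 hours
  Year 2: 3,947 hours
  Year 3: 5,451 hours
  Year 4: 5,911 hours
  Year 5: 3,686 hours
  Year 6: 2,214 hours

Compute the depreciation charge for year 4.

Depreciable base = $132,744 − $24,300 = $108,444.
Rate = $108,444 / 27,111 hours = $4 per hour.
Year 1: 5,902 × $4 = $23,608. Book value $109,136.
Year 2: 3,947 × $4 = $15,788. Book value $93,348.
Year 3: 5,451 × $4 = $21,804. Book value $71,544.
Year 4: 5,911 × $4 = $23,644. Book value $47,900.

$23,644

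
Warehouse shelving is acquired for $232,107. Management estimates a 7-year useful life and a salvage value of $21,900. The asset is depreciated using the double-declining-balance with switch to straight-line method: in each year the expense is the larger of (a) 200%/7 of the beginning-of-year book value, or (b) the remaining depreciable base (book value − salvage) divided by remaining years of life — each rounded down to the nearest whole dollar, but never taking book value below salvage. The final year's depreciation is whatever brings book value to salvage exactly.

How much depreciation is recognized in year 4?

Depreciable base = $232,107 − $21,900 = $210,207.
Year 1: DB = ⌊$232,107 × 200%/7⌋ = $66,316; SL = ⌊$210,207/7⌋ = $30,029 → take DB $66,316. Book value $165,791.
Year 2: DB = ⌊$165,791 × 200%/7⌋ = $47,368; SL = ⌊$143,891/6⌋ = $23,981 → take DB $47,368. Book value $118,423.
Year 3: DB = ⌊$118,423 × 200%/7⌋ = $33,835; SL = ⌊$96,523/5⌋ = $19,304 → take DB $33,835. Book value $84,588.
Year 4: DB = ⌊$84,588 × 200%/7⌋ = $24,168; SL = ⌊$62,688/4⌋ = $15,672 → take DB $24,168. Book value $60,420.

$24,168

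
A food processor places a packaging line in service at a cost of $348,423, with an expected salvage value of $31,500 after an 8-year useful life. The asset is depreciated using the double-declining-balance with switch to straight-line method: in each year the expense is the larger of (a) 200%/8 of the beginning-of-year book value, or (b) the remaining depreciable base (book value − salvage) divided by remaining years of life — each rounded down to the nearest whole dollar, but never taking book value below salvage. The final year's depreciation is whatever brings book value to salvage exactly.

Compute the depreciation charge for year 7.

$15,503

Depreciable base = $348,423 − $31,500 = $316,923.
Year 1: DB = ⌊$348,423 × 200%/8⌋ = $87,105; SL = ⌊$316,923/8⌋ = $39,615 → take DB $87,105. Book value $261,318.
Year 2: DB = ⌊$261,318 × 200%/8⌋ = $65,329; SL = ⌊$229,818/7⌋ = $32,831 → take DB $65,329. Book value $195,989.
Year 3: DB = ⌊$195,989 × 200%/8⌋ = $48,997; SL = ⌊$164,489/6⌋ = $27,414 → take DB $48,997. Book value $146,992.
Year 4: DB = ⌊$146,992 × 200%/8⌋ = $36,748; SL = ⌊$115,492/5⌋ = $23,098 → take DB $36,748. Book value $110,244.
Year 5: DB = ⌊$110,244 × 200%/8⌋ = $27,561; SL = ⌊$78,744/4⌋ = $19,686 → take DB $27,561. Book value $82,683.
Year 6: DB = ⌊$82,683 × 200%/8⌋ = $20,670; SL = ⌊$51,183/3⌋ = $17,061 → take DB $20,670. Book value $62,013.
Year 7: DB = ⌊$62,013 × 200%/8⌋ = $15,503; SL = ⌊$30,513/2⌋ = $15,256 → take DB $15,503. Book value $46,510.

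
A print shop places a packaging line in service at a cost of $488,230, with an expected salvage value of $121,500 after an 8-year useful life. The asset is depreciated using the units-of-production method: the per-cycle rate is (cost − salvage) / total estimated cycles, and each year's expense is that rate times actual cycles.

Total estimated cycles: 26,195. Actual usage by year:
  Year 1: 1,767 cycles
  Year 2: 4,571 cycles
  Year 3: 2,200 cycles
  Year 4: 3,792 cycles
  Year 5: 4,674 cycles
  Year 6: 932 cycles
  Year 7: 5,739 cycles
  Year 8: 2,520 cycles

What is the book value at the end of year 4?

$315,610

Depreciable base = $488,230 − $121,500 = $366,730.
Rate = $366,730 / 26,195 cycles = $14 per cycle.
Year 1: 1,767 × $14 = $24,738. Book value $463,492.
Year 2: 4,571 × $14 = $63,994. Book value $399,498.
Year 3: 2,200 × $14 = $30,800. Book value $368,698.
Year 4: 3,792 × $14 = $53,088. Book value $315,610.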